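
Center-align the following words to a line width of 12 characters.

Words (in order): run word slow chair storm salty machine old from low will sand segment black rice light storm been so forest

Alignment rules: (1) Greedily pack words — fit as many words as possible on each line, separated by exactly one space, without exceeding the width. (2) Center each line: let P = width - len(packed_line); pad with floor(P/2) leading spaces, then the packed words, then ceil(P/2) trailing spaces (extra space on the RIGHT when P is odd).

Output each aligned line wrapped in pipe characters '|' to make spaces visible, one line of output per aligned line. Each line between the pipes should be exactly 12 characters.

Answer: |  run word  |
| slow chair |
|storm salty |
|machine old |
|  from low  |
| will sand  |
|  segment   |
| black rice |
|light storm |
|  been so   |
|   forest   |

Derivation:
Line 1: ['run', 'word'] (min_width=8, slack=4)
Line 2: ['slow', 'chair'] (min_width=10, slack=2)
Line 3: ['storm', 'salty'] (min_width=11, slack=1)
Line 4: ['machine', 'old'] (min_width=11, slack=1)
Line 5: ['from', 'low'] (min_width=8, slack=4)
Line 6: ['will', 'sand'] (min_width=9, slack=3)
Line 7: ['segment'] (min_width=7, slack=5)
Line 8: ['black', 'rice'] (min_width=10, slack=2)
Line 9: ['light', 'storm'] (min_width=11, slack=1)
Line 10: ['been', 'so'] (min_width=7, slack=5)
Line 11: ['forest'] (min_width=6, slack=6)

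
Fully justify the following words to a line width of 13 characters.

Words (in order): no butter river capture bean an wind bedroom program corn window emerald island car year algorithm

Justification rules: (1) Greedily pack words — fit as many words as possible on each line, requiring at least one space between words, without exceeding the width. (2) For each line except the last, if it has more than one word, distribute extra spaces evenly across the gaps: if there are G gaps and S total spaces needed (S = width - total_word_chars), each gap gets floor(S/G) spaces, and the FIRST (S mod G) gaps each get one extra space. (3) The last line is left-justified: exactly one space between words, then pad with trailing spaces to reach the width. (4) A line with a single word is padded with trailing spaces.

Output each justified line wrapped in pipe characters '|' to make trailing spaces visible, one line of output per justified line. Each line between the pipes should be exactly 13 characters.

Answer: |no     butter|
|river capture|
|bean  an wind|
|bedroom      |
|program  corn|
|window       |
|emerald      |
|island    car|
|year         |
|algorithm    |

Derivation:
Line 1: ['no', 'butter'] (min_width=9, slack=4)
Line 2: ['river', 'capture'] (min_width=13, slack=0)
Line 3: ['bean', 'an', 'wind'] (min_width=12, slack=1)
Line 4: ['bedroom'] (min_width=7, slack=6)
Line 5: ['program', 'corn'] (min_width=12, slack=1)
Line 6: ['window'] (min_width=6, slack=7)
Line 7: ['emerald'] (min_width=7, slack=6)
Line 8: ['island', 'car'] (min_width=10, slack=3)
Line 9: ['year'] (min_width=4, slack=9)
Line 10: ['algorithm'] (min_width=9, slack=4)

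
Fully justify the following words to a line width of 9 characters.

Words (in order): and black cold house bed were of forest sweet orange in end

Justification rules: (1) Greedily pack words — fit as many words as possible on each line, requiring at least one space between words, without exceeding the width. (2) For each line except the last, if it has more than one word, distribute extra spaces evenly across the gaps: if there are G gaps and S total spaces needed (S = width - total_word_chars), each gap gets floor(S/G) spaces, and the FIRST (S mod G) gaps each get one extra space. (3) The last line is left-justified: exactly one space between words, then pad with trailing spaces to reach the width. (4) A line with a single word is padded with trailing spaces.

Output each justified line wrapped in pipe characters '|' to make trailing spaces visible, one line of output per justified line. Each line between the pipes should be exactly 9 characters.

Line 1: ['and', 'black'] (min_width=9, slack=0)
Line 2: ['cold'] (min_width=4, slack=5)
Line 3: ['house', 'bed'] (min_width=9, slack=0)
Line 4: ['were', 'of'] (min_width=7, slack=2)
Line 5: ['forest'] (min_width=6, slack=3)
Line 6: ['sweet'] (min_width=5, slack=4)
Line 7: ['orange', 'in'] (min_width=9, slack=0)
Line 8: ['end'] (min_width=3, slack=6)

Answer: |and black|
|cold     |
|house bed|
|were   of|
|forest   |
|sweet    |
|orange in|
|end      |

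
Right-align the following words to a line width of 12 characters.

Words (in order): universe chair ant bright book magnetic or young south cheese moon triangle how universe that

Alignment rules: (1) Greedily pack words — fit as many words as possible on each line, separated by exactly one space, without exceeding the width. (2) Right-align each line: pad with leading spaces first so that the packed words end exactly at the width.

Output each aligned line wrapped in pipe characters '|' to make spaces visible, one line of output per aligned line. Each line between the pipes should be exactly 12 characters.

Line 1: ['universe'] (min_width=8, slack=4)
Line 2: ['chair', 'ant'] (min_width=9, slack=3)
Line 3: ['bright', 'book'] (min_width=11, slack=1)
Line 4: ['magnetic', 'or'] (min_width=11, slack=1)
Line 5: ['young', 'south'] (min_width=11, slack=1)
Line 6: ['cheese', 'moon'] (min_width=11, slack=1)
Line 7: ['triangle', 'how'] (min_width=12, slack=0)
Line 8: ['universe'] (min_width=8, slack=4)
Line 9: ['that'] (min_width=4, slack=8)

Answer: |    universe|
|   chair ant|
| bright book|
| magnetic or|
| young south|
| cheese moon|
|triangle how|
|    universe|
|        that|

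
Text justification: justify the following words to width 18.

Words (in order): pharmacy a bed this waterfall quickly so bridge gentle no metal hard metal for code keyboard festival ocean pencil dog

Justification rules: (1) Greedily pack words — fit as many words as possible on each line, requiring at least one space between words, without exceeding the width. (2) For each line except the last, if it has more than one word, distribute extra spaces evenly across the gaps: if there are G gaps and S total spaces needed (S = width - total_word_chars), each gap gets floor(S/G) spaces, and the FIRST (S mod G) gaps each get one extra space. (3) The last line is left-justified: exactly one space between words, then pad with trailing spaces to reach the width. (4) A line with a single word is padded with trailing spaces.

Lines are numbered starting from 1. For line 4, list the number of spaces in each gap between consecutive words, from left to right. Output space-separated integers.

Line 1: ['pharmacy', 'a', 'bed'] (min_width=14, slack=4)
Line 2: ['this', 'waterfall'] (min_width=14, slack=4)
Line 3: ['quickly', 'so', 'bridge'] (min_width=17, slack=1)
Line 4: ['gentle', 'no', 'metal'] (min_width=15, slack=3)
Line 5: ['hard', 'metal', 'for'] (min_width=14, slack=4)
Line 6: ['code', 'keyboard'] (min_width=13, slack=5)
Line 7: ['festival', 'ocean'] (min_width=14, slack=4)
Line 8: ['pencil', 'dog'] (min_width=10, slack=8)

Answer: 3 2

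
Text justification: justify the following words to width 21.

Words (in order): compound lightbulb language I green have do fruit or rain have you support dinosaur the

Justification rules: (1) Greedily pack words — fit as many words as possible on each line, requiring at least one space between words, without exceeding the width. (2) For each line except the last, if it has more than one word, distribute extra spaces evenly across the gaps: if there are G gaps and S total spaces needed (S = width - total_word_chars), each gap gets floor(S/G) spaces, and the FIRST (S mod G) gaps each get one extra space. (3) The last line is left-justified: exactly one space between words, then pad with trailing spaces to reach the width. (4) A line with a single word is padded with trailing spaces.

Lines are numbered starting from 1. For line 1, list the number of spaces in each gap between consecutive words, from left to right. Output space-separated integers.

Answer: 4

Derivation:
Line 1: ['compound', 'lightbulb'] (min_width=18, slack=3)
Line 2: ['language', 'I', 'green', 'have'] (min_width=21, slack=0)
Line 3: ['do', 'fruit', 'or', 'rain', 'have'] (min_width=21, slack=0)
Line 4: ['you', 'support', 'dinosaur'] (min_width=20, slack=1)
Line 5: ['the'] (min_width=3, slack=18)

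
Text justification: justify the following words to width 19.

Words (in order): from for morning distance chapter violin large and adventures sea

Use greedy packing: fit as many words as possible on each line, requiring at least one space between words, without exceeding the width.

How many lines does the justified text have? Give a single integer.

Line 1: ['from', 'for', 'morning'] (min_width=16, slack=3)
Line 2: ['distance', 'chapter'] (min_width=16, slack=3)
Line 3: ['violin', 'large', 'and'] (min_width=16, slack=3)
Line 4: ['adventures', 'sea'] (min_width=14, slack=5)
Total lines: 4

Answer: 4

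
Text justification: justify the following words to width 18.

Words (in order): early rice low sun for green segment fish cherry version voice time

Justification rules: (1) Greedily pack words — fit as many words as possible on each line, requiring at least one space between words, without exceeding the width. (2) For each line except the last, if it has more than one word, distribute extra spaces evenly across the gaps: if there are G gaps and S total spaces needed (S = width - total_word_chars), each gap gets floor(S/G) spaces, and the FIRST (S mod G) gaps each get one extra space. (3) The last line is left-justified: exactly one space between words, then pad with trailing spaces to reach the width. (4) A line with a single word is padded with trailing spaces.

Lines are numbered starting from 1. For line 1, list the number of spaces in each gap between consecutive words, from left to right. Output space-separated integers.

Line 1: ['early', 'rice', 'low', 'sun'] (min_width=18, slack=0)
Line 2: ['for', 'green', 'segment'] (min_width=17, slack=1)
Line 3: ['fish', 'cherry'] (min_width=11, slack=7)
Line 4: ['version', 'voice', 'time'] (min_width=18, slack=0)

Answer: 1 1 1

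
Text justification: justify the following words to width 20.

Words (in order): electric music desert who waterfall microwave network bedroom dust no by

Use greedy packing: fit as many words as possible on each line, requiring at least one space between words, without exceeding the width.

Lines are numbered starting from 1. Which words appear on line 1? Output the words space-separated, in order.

Answer: electric music

Derivation:
Line 1: ['electric', 'music'] (min_width=14, slack=6)
Line 2: ['desert', 'who', 'waterfall'] (min_width=20, slack=0)
Line 3: ['microwave', 'network'] (min_width=17, slack=3)
Line 4: ['bedroom', 'dust', 'no', 'by'] (min_width=18, slack=2)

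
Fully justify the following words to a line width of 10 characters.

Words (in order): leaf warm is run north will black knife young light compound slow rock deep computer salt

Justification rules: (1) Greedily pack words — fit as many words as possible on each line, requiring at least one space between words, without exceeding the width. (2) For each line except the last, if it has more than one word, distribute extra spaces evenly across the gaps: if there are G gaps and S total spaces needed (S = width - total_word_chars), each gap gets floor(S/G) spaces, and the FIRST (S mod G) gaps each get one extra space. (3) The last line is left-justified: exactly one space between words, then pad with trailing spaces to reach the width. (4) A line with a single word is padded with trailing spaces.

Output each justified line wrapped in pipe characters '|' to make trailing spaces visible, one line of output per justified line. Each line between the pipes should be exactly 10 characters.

Line 1: ['leaf', 'warm'] (min_width=9, slack=1)
Line 2: ['is', 'run'] (min_width=6, slack=4)
Line 3: ['north', 'will'] (min_width=10, slack=0)
Line 4: ['black'] (min_width=5, slack=5)
Line 5: ['knife'] (min_width=5, slack=5)
Line 6: ['young'] (min_width=5, slack=5)
Line 7: ['light'] (min_width=5, slack=5)
Line 8: ['compound'] (min_width=8, slack=2)
Line 9: ['slow', 'rock'] (min_width=9, slack=1)
Line 10: ['deep'] (min_width=4, slack=6)
Line 11: ['computer'] (min_width=8, slack=2)
Line 12: ['salt'] (min_width=4, slack=6)

Answer: |leaf  warm|
|is     run|
|north will|
|black     |
|knife     |
|young     |
|light     |
|compound  |
|slow  rock|
|deep      |
|computer  |
|salt      |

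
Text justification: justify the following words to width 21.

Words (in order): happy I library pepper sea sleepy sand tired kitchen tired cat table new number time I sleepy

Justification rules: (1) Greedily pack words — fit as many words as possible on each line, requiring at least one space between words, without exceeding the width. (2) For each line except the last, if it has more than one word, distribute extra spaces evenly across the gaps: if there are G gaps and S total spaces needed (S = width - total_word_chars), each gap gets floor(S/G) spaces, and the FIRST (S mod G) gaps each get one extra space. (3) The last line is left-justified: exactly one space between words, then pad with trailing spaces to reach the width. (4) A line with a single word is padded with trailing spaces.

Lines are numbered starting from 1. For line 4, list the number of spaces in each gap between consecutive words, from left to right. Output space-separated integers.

Line 1: ['happy', 'I', 'library'] (min_width=15, slack=6)
Line 2: ['pepper', 'sea', 'sleepy'] (min_width=17, slack=4)
Line 3: ['sand', 'tired', 'kitchen'] (min_width=18, slack=3)
Line 4: ['tired', 'cat', 'table', 'new'] (min_width=19, slack=2)
Line 5: ['number', 'time', 'I', 'sleepy'] (min_width=20, slack=1)

Answer: 2 2 1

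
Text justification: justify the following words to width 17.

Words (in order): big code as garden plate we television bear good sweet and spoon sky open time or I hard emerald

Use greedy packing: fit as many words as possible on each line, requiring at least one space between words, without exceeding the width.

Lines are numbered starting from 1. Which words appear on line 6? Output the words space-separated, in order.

Answer: time or I hard

Derivation:
Line 1: ['big', 'code', 'as'] (min_width=11, slack=6)
Line 2: ['garden', 'plate', 'we'] (min_width=15, slack=2)
Line 3: ['television', 'bear'] (min_width=15, slack=2)
Line 4: ['good', 'sweet', 'and'] (min_width=14, slack=3)
Line 5: ['spoon', 'sky', 'open'] (min_width=14, slack=3)
Line 6: ['time', 'or', 'I', 'hard'] (min_width=14, slack=3)
Line 7: ['emerald'] (min_width=7, slack=10)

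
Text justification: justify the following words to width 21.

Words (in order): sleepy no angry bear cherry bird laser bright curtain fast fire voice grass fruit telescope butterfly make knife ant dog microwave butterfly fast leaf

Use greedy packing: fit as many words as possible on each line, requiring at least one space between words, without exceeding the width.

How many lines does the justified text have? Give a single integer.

Line 1: ['sleepy', 'no', 'angry', 'bear'] (min_width=20, slack=1)
Line 2: ['cherry', 'bird', 'laser'] (min_width=17, slack=4)
Line 3: ['bright', 'curtain', 'fast'] (min_width=19, slack=2)
Line 4: ['fire', 'voice', 'grass'] (min_width=16, slack=5)
Line 5: ['fruit', 'telescope'] (min_width=15, slack=6)
Line 6: ['butterfly', 'make', 'knife'] (min_width=20, slack=1)
Line 7: ['ant', 'dog', 'microwave'] (min_width=17, slack=4)
Line 8: ['butterfly', 'fast', 'leaf'] (min_width=19, slack=2)
Total lines: 8

Answer: 8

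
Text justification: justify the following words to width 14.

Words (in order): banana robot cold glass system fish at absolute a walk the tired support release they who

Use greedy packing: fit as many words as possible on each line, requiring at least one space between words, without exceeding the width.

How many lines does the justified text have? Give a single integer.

Line 1: ['banana', 'robot'] (min_width=12, slack=2)
Line 2: ['cold', 'glass'] (min_width=10, slack=4)
Line 3: ['system', 'fish', 'at'] (min_width=14, slack=0)
Line 4: ['absolute', 'a'] (min_width=10, slack=4)
Line 5: ['walk', 'the', 'tired'] (min_width=14, slack=0)
Line 6: ['support'] (min_width=7, slack=7)
Line 7: ['release', 'they'] (min_width=12, slack=2)
Line 8: ['who'] (min_width=3, slack=11)
Total lines: 8

Answer: 8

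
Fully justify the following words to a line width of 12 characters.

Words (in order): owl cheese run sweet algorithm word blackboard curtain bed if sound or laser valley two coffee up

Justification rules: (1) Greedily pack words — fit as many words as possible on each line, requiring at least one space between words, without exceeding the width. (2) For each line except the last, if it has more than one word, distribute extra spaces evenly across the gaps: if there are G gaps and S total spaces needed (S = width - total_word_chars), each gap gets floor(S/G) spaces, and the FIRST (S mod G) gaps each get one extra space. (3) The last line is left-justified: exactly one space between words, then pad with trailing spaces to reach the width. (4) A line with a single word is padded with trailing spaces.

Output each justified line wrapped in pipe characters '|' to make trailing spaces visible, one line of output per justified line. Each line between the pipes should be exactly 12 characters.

Answer: |owl   cheese|
|run    sweet|
|algorithm   |
|word        |
|blackboard  |
|curtain  bed|
|if  sound or|
|laser valley|
|two   coffee|
|up          |

Derivation:
Line 1: ['owl', 'cheese'] (min_width=10, slack=2)
Line 2: ['run', 'sweet'] (min_width=9, slack=3)
Line 3: ['algorithm'] (min_width=9, slack=3)
Line 4: ['word'] (min_width=4, slack=8)
Line 5: ['blackboard'] (min_width=10, slack=2)
Line 6: ['curtain', 'bed'] (min_width=11, slack=1)
Line 7: ['if', 'sound', 'or'] (min_width=11, slack=1)
Line 8: ['laser', 'valley'] (min_width=12, slack=0)
Line 9: ['two', 'coffee'] (min_width=10, slack=2)
Line 10: ['up'] (min_width=2, slack=10)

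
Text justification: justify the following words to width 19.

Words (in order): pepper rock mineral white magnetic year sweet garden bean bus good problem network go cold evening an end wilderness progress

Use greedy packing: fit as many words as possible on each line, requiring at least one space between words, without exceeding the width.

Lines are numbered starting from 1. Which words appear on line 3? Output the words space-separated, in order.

Answer: sweet garden bean

Derivation:
Line 1: ['pepper', 'rock', 'mineral'] (min_width=19, slack=0)
Line 2: ['white', 'magnetic', 'year'] (min_width=19, slack=0)
Line 3: ['sweet', 'garden', 'bean'] (min_width=17, slack=2)
Line 4: ['bus', 'good', 'problem'] (min_width=16, slack=3)
Line 5: ['network', 'go', 'cold'] (min_width=15, slack=4)
Line 6: ['evening', 'an', 'end'] (min_width=14, slack=5)
Line 7: ['wilderness', 'progress'] (min_width=19, slack=0)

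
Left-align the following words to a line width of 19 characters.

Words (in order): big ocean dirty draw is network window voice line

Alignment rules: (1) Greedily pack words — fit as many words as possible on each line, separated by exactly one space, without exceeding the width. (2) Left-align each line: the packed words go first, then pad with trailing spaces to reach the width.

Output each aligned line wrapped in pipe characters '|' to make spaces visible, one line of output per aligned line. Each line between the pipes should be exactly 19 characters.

Answer: |big ocean dirty    |
|draw is network    |
|window voice line  |

Derivation:
Line 1: ['big', 'ocean', 'dirty'] (min_width=15, slack=4)
Line 2: ['draw', 'is', 'network'] (min_width=15, slack=4)
Line 3: ['window', 'voice', 'line'] (min_width=17, slack=2)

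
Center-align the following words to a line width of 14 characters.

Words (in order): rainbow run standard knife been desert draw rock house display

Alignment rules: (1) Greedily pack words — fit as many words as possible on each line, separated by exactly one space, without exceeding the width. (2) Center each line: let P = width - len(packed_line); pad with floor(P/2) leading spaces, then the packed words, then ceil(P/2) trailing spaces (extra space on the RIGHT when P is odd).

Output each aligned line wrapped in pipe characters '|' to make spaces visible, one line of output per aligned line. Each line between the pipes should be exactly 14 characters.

Answer: | rainbow run  |
|standard knife|
| been desert  |
|  draw rock   |
|house display |

Derivation:
Line 1: ['rainbow', 'run'] (min_width=11, slack=3)
Line 2: ['standard', 'knife'] (min_width=14, slack=0)
Line 3: ['been', 'desert'] (min_width=11, slack=3)
Line 4: ['draw', 'rock'] (min_width=9, slack=5)
Line 5: ['house', 'display'] (min_width=13, slack=1)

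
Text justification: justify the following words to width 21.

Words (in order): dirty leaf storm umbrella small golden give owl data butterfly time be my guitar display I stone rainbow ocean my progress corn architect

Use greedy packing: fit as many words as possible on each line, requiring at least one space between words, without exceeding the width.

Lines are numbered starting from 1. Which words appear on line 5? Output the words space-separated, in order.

Answer: guitar display I

Derivation:
Line 1: ['dirty', 'leaf', 'storm'] (min_width=16, slack=5)
Line 2: ['umbrella', 'small', 'golden'] (min_width=21, slack=0)
Line 3: ['give', 'owl', 'data'] (min_width=13, slack=8)
Line 4: ['butterfly', 'time', 'be', 'my'] (min_width=20, slack=1)
Line 5: ['guitar', 'display', 'I'] (min_width=16, slack=5)
Line 6: ['stone', 'rainbow', 'ocean'] (min_width=19, slack=2)
Line 7: ['my', 'progress', 'corn'] (min_width=16, slack=5)
Line 8: ['architect'] (min_width=9, slack=12)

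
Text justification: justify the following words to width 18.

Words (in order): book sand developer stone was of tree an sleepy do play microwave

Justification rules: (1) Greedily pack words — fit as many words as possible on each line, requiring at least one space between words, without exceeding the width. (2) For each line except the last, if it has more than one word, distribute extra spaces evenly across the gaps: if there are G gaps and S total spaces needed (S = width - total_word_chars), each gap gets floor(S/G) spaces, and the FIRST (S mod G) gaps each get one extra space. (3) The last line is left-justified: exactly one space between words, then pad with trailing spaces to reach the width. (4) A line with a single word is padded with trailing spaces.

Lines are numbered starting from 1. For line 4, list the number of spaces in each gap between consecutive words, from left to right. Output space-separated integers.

Answer: 3 3

Derivation:
Line 1: ['book', 'sand'] (min_width=9, slack=9)
Line 2: ['developer', 'stone'] (min_width=15, slack=3)
Line 3: ['was', 'of', 'tree', 'an'] (min_width=14, slack=4)
Line 4: ['sleepy', 'do', 'play'] (min_width=14, slack=4)
Line 5: ['microwave'] (min_width=9, slack=9)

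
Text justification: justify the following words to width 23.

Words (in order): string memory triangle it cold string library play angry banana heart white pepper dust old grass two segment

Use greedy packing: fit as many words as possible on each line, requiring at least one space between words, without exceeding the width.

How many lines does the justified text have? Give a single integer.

Line 1: ['string', 'memory', 'triangle'] (min_width=22, slack=1)
Line 2: ['it', 'cold', 'string', 'library'] (min_width=22, slack=1)
Line 3: ['play', 'angry', 'banana', 'heart'] (min_width=23, slack=0)
Line 4: ['white', 'pepper', 'dust', 'old'] (min_width=21, slack=2)
Line 5: ['grass', 'two', 'segment'] (min_width=17, slack=6)
Total lines: 5

Answer: 5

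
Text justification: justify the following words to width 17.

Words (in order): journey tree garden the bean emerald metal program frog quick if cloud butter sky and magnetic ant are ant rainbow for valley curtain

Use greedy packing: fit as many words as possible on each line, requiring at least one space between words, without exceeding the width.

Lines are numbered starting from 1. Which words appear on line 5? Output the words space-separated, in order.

Answer: quick if cloud

Derivation:
Line 1: ['journey', 'tree'] (min_width=12, slack=5)
Line 2: ['garden', 'the', 'bean'] (min_width=15, slack=2)
Line 3: ['emerald', 'metal'] (min_width=13, slack=4)
Line 4: ['program', 'frog'] (min_width=12, slack=5)
Line 5: ['quick', 'if', 'cloud'] (min_width=14, slack=3)
Line 6: ['butter', 'sky', 'and'] (min_width=14, slack=3)
Line 7: ['magnetic', 'ant', 'are'] (min_width=16, slack=1)
Line 8: ['ant', 'rainbow', 'for'] (min_width=15, slack=2)
Line 9: ['valley', 'curtain'] (min_width=14, slack=3)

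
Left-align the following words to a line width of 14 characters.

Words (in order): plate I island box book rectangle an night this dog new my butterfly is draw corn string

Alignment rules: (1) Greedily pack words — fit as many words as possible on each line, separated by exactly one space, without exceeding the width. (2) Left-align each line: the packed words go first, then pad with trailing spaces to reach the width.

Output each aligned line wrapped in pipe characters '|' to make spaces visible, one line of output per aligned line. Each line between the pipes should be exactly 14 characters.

Line 1: ['plate', 'I', 'island'] (min_width=14, slack=0)
Line 2: ['box', 'book'] (min_width=8, slack=6)
Line 3: ['rectangle', 'an'] (min_width=12, slack=2)
Line 4: ['night', 'this', 'dog'] (min_width=14, slack=0)
Line 5: ['new', 'my'] (min_width=6, slack=8)
Line 6: ['butterfly', 'is'] (min_width=12, slack=2)
Line 7: ['draw', 'corn'] (min_width=9, slack=5)
Line 8: ['string'] (min_width=6, slack=8)

Answer: |plate I island|
|box book      |
|rectangle an  |
|night this dog|
|new my        |
|butterfly is  |
|draw corn     |
|string        |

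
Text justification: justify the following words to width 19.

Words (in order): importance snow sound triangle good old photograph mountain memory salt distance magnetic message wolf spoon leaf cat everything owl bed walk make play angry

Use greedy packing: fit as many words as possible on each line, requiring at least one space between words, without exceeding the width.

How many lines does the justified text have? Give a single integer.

Answer: 10

Derivation:
Line 1: ['importance', 'snow'] (min_width=15, slack=4)
Line 2: ['sound', 'triangle', 'good'] (min_width=19, slack=0)
Line 3: ['old', 'photograph'] (min_width=14, slack=5)
Line 4: ['mountain', 'memory'] (min_width=15, slack=4)
Line 5: ['salt', 'distance'] (min_width=13, slack=6)
Line 6: ['magnetic', 'message'] (min_width=16, slack=3)
Line 7: ['wolf', 'spoon', 'leaf', 'cat'] (min_width=19, slack=0)
Line 8: ['everything', 'owl', 'bed'] (min_width=18, slack=1)
Line 9: ['walk', 'make', 'play'] (min_width=14, slack=5)
Line 10: ['angry'] (min_width=5, slack=14)
Total lines: 10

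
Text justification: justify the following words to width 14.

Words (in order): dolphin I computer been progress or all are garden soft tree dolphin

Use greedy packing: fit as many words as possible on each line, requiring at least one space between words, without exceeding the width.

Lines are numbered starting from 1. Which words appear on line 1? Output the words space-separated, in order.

Line 1: ['dolphin', 'I'] (min_width=9, slack=5)
Line 2: ['computer', 'been'] (min_width=13, slack=1)
Line 3: ['progress', 'or'] (min_width=11, slack=3)
Line 4: ['all', 'are', 'garden'] (min_width=14, slack=0)
Line 5: ['soft', 'tree'] (min_width=9, slack=5)
Line 6: ['dolphin'] (min_width=7, slack=7)

Answer: dolphin I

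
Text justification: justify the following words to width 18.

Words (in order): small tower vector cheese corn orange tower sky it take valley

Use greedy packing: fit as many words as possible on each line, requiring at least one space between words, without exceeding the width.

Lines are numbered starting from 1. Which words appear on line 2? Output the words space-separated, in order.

Answer: cheese corn orange

Derivation:
Line 1: ['small', 'tower', 'vector'] (min_width=18, slack=0)
Line 2: ['cheese', 'corn', 'orange'] (min_width=18, slack=0)
Line 3: ['tower', 'sky', 'it', 'take'] (min_width=17, slack=1)
Line 4: ['valley'] (min_width=6, slack=12)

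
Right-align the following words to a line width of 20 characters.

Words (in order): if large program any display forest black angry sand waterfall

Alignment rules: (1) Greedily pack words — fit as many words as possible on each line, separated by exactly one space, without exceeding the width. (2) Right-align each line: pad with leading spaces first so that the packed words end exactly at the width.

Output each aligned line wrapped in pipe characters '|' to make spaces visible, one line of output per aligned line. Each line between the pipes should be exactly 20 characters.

Answer: |if large program any|
|display forest black|
|angry sand waterfall|

Derivation:
Line 1: ['if', 'large', 'program', 'any'] (min_width=20, slack=0)
Line 2: ['display', 'forest', 'black'] (min_width=20, slack=0)
Line 3: ['angry', 'sand', 'waterfall'] (min_width=20, slack=0)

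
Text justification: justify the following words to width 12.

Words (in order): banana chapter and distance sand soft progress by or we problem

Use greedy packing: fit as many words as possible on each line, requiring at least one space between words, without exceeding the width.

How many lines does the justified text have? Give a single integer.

Line 1: ['banana'] (min_width=6, slack=6)
Line 2: ['chapter', 'and'] (min_width=11, slack=1)
Line 3: ['distance'] (min_width=8, slack=4)
Line 4: ['sand', 'soft'] (min_width=9, slack=3)
Line 5: ['progress', 'by'] (min_width=11, slack=1)
Line 6: ['or', 'we'] (min_width=5, slack=7)
Line 7: ['problem'] (min_width=7, slack=5)
Total lines: 7

Answer: 7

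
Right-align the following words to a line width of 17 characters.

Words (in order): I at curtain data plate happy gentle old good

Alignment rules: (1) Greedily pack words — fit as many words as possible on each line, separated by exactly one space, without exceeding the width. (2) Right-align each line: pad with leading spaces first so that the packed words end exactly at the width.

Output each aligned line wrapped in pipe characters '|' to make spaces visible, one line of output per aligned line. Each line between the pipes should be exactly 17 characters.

Line 1: ['I', 'at', 'curtain', 'data'] (min_width=17, slack=0)
Line 2: ['plate', 'happy'] (min_width=11, slack=6)
Line 3: ['gentle', 'old', 'good'] (min_width=15, slack=2)

Answer: |I at curtain data|
|      plate happy|
|  gentle old good|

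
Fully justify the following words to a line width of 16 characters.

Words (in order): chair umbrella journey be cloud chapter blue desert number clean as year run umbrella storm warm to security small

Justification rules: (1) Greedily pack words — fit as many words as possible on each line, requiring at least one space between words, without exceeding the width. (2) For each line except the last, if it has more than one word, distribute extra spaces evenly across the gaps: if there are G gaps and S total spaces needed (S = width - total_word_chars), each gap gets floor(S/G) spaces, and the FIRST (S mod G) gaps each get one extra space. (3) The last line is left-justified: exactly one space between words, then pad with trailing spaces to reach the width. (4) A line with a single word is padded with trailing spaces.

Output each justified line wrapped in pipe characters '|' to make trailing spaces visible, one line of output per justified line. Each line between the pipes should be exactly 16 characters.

Line 1: ['chair', 'umbrella'] (min_width=14, slack=2)
Line 2: ['journey', 'be', 'cloud'] (min_width=16, slack=0)
Line 3: ['chapter', 'blue'] (min_width=12, slack=4)
Line 4: ['desert', 'number'] (min_width=13, slack=3)
Line 5: ['clean', 'as', 'year'] (min_width=13, slack=3)
Line 6: ['run', 'umbrella'] (min_width=12, slack=4)
Line 7: ['storm', 'warm', 'to'] (min_width=13, slack=3)
Line 8: ['security', 'small'] (min_width=14, slack=2)

Answer: |chair   umbrella|
|journey be cloud|
|chapter     blue|
|desert    number|
|clean   as  year|
|run     umbrella|
|storm   warm  to|
|security small  |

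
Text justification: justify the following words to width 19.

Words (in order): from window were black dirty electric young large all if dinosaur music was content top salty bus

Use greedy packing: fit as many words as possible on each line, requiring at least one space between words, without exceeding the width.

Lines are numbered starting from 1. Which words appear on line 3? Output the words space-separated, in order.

Answer: electric young

Derivation:
Line 1: ['from', 'window', 'were'] (min_width=16, slack=3)
Line 2: ['black', 'dirty'] (min_width=11, slack=8)
Line 3: ['electric', 'young'] (min_width=14, slack=5)
Line 4: ['large', 'all', 'if'] (min_width=12, slack=7)
Line 5: ['dinosaur', 'music', 'was'] (min_width=18, slack=1)
Line 6: ['content', 'top', 'salty'] (min_width=17, slack=2)
Line 7: ['bus'] (min_width=3, slack=16)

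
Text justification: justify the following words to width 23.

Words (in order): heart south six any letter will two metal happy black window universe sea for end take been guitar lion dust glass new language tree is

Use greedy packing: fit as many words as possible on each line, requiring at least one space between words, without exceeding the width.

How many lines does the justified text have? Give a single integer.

Line 1: ['heart', 'south', 'six', 'any'] (min_width=19, slack=4)
Line 2: ['letter', 'will', 'two', 'metal'] (min_width=21, slack=2)
Line 3: ['happy', 'black', 'window'] (min_width=18, slack=5)
Line 4: ['universe', 'sea', 'for', 'end'] (min_width=20, slack=3)
Line 5: ['take', 'been', 'guitar', 'lion'] (min_width=21, slack=2)
Line 6: ['dust', 'glass', 'new', 'language'] (min_width=23, slack=0)
Line 7: ['tree', 'is'] (min_width=7, slack=16)
Total lines: 7

Answer: 7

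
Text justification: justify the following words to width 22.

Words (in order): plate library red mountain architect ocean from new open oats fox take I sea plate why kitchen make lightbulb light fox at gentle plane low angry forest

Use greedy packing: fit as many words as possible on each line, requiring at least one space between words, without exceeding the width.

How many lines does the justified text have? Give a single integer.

Answer: 8

Derivation:
Line 1: ['plate', 'library', 'red'] (min_width=17, slack=5)
Line 2: ['mountain', 'architect'] (min_width=18, slack=4)
Line 3: ['ocean', 'from', 'new', 'open'] (min_width=19, slack=3)
Line 4: ['oats', 'fox', 'take', 'I', 'sea'] (min_width=19, slack=3)
Line 5: ['plate', 'why', 'kitchen', 'make'] (min_width=22, slack=0)
Line 6: ['lightbulb', 'light', 'fox', 'at'] (min_width=22, slack=0)
Line 7: ['gentle', 'plane', 'low', 'angry'] (min_width=22, slack=0)
Line 8: ['forest'] (min_width=6, slack=16)
Total lines: 8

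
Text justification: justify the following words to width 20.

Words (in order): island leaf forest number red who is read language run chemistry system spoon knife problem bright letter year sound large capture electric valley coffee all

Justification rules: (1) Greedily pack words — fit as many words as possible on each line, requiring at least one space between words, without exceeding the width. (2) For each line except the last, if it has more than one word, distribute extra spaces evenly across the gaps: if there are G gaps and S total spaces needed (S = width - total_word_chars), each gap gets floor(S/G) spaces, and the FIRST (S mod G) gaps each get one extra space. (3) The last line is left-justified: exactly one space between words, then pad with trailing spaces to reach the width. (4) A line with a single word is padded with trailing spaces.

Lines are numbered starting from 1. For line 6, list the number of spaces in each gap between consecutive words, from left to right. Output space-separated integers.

Answer: 2 2

Derivation:
Line 1: ['island', 'leaf', 'forest'] (min_width=18, slack=2)
Line 2: ['number', 'red', 'who', 'is'] (min_width=17, slack=3)
Line 3: ['read', 'language', 'run'] (min_width=17, slack=3)
Line 4: ['chemistry', 'system'] (min_width=16, slack=4)
Line 5: ['spoon', 'knife', 'problem'] (min_width=19, slack=1)
Line 6: ['bright', 'letter', 'year'] (min_width=18, slack=2)
Line 7: ['sound', 'large', 'capture'] (min_width=19, slack=1)
Line 8: ['electric', 'valley'] (min_width=15, slack=5)
Line 9: ['coffee', 'all'] (min_width=10, slack=10)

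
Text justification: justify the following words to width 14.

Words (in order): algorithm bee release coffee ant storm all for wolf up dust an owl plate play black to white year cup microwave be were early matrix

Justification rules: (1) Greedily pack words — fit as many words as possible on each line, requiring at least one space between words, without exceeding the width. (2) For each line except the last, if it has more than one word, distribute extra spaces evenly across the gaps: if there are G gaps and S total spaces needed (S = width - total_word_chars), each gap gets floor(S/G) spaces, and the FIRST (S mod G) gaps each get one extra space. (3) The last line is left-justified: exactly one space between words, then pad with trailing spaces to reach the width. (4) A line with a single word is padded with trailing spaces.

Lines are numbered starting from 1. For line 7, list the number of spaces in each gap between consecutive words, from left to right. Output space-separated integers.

Line 1: ['algorithm', 'bee'] (min_width=13, slack=1)
Line 2: ['release', 'coffee'] (min_width=14, slack=0)
Line 3: ['ant', 'storm', 'all'] (min_width=13, slack=1)
Line 4: ['for', 'wolf', 'up'] (min_width=11, slack=3)
Line 5: ['dust', 'an', 'owl'] (min_width=11, slack=3)
Line 6: ['plate', 'play'] (min_width=10, slack=4)
Line 7: ['black', 'to', 'white'] (min_width=14, slack=0)
Line 8: ['year', 'cup'] (min_width=8, slack=6)
Line 9: ['microwave', 'be'] (min_width=12, slack=2)
Line 10: ['were', 'early'] (min_width=10, slack=4)
Line 11: ['matrix'] (min_width=6, slack=8)

Answer: 1 1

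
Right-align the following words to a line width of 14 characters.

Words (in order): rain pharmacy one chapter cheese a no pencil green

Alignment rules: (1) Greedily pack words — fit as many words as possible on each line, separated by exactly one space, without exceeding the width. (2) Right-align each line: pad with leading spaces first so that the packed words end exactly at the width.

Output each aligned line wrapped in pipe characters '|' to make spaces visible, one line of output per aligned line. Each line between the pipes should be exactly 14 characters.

Line 1: ['rain', 'pharmacy'] (min_width=13, slack=1)
Line 2: ['one', 'chapter'] (min_width=11, slack=3)
Line 3: ['cheese', 'a', 'no'] (min_width=11, slack=3)
Line 4: ['pencil', 'green'] (min_width=12, slack=2)

Answer: | rain pharmacy|
|   one chapter|
|   cheese a no|
|  pencil green|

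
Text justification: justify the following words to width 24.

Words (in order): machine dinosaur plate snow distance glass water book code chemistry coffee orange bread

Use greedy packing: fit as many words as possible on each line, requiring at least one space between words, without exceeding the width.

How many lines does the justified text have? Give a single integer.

Answer: 5

Derivation:
Line 1: ['machine', 'dinosaur', 'plate'] (min_width=22, slack=2)
Line 2: ['snow', 'distance', 'glass'] (min_width=19, slack=5)
Line 3: ['water', 'book', 'code'] (min_width=15, slack=9)
Line 4: ['chemistry', 'coffee', 'orange'] (min_width=23, slack=1)
Line 5: ['bread'] (min_width=5, slack=19)
Total lines: 5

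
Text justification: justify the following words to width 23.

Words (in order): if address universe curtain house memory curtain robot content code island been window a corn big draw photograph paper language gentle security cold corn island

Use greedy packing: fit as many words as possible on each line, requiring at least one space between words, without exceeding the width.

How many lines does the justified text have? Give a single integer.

Answer: 9

Derivation:
Line 1: ['if', 'address', 'universe'] (min_width=19, slack=4)
Line 2: ['curtain', 'house', 'memory'] (min_width=20, slack=3)
Line 3: ['curtain', 'robot', 'content'] (min_width=21, slack=2)
Line 4: ['code', 'island', 'been', 'window'] (min_width=23, slack=0)
Line 5: ['a', 'corn', 'big', 'draw'] (min_width=15, slack=8)
Line 6: ['photograph', 'paper'] (min_width=16, slack=7)
Line 7: ['language', 'gentle'] (min_width=15, slack=8)
Line 8: ['security', 'cold', 'corn'] (min_width=18, slack=5)
Line 9: ['island'] (min_width=6, slack=17)
Total lines: 9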